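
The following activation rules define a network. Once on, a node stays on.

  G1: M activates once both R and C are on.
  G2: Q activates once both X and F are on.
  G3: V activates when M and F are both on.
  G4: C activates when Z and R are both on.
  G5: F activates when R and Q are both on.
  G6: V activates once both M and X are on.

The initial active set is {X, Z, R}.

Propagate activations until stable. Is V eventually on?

Yes

Z and R are on, so C activates (G4).
R and C are on, so M activates (G1).
M and X are on, so V activates (G6).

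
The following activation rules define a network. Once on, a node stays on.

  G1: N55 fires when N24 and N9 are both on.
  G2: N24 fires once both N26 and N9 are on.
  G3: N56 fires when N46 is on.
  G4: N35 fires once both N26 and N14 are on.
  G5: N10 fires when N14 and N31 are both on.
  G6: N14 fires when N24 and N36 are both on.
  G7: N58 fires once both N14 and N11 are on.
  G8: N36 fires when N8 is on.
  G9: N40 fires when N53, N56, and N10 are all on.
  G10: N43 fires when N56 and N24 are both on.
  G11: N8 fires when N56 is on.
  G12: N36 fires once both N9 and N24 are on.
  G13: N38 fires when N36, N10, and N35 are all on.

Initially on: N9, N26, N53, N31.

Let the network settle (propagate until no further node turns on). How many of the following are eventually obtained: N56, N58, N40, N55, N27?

1

N26 and N9 are on, so N24 fires (G2).
G1: N24 and N9 on → N55 on.
N56 would need N46 (G3), but N46 never turns on.
N58 would need N14 and N11 (G7), but N11 never turns on.
N40 would need N53, N56, and N10 (G9), but N56 never turns on.
N55: reached.
No rule produces N27, and it is not given.
Reached: N55 — 1 of the 5.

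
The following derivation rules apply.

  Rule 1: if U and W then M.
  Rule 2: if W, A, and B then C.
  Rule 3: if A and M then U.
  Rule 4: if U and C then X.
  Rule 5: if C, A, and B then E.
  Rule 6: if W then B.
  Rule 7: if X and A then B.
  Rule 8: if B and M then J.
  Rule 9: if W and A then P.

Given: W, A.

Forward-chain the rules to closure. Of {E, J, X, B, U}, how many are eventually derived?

2

From W, Rule 6 gives B.
From W, A, and B, Rule 2 gives C.
C, A, and B hold, so E follows (Rule 5).
E: reached.
J would need B and M (Rule 8), but M is never established.
X would need U and C (Rule 4), but U is never established.
B: reached.
U would need A and M (Rule 3), but M is never established.
Reached: E and B — 2 of the 5.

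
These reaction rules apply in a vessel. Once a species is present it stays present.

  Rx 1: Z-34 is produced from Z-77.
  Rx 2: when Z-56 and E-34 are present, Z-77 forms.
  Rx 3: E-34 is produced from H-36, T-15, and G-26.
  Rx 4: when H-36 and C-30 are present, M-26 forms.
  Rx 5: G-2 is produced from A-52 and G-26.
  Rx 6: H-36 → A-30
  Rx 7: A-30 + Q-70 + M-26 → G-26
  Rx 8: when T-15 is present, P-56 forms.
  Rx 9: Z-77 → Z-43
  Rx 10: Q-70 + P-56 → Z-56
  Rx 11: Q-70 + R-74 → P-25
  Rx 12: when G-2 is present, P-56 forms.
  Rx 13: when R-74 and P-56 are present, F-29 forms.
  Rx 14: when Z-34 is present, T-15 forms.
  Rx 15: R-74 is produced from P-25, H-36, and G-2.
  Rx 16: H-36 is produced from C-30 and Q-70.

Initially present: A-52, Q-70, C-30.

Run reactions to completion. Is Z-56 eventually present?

C-30 and Q-70 present → H-36 forms (Rx 16).
H-36 and C-30 present → M-26 forms (Rx 4).
H-36 present → A-30 forms (Rx 6).
A-30, Q-70, and M-26 present → G-26 forms (Rx 7).
A-52 and G-26 present → G-2 forms (Rx 5).
G-2 present → P-56 forms (Rx 12).
Q-70 and P-56 present → Z-56 forms (Rx 10).

Yes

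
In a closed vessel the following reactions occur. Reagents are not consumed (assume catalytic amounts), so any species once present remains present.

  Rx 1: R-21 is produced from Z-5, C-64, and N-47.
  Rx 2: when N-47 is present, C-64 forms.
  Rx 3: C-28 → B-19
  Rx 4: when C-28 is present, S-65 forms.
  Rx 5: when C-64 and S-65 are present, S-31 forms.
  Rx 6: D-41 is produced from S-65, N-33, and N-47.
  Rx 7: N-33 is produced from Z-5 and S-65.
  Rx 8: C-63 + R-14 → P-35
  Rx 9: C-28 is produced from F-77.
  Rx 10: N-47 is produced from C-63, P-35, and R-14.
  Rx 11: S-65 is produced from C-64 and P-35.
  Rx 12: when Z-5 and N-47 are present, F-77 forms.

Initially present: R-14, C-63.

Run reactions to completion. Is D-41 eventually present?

No

D-41 would need S-65, N-33, and N-47 (Rx 6), but N-33 never forms.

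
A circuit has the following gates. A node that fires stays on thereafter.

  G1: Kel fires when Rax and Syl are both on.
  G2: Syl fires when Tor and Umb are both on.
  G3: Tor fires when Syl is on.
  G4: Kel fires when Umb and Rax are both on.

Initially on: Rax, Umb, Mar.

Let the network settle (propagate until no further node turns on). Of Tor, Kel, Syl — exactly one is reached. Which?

G4: Umb and Rax on → Kel on.
Tor would need Syl (G3), but Syl never turns on. Syl would need Tor and Umb (G2), but Tor never turns on.

Kel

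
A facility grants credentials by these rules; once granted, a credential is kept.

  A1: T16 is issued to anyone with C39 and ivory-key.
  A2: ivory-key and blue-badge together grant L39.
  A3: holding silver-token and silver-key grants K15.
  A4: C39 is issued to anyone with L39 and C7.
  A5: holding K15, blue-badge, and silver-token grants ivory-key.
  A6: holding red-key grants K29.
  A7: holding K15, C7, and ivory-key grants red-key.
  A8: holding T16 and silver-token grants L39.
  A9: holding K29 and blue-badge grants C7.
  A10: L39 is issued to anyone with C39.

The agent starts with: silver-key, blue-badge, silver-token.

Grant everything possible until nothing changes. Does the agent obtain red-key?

red-key would need K15, C7, and ivory-key (A7), but C7 is never granted.

No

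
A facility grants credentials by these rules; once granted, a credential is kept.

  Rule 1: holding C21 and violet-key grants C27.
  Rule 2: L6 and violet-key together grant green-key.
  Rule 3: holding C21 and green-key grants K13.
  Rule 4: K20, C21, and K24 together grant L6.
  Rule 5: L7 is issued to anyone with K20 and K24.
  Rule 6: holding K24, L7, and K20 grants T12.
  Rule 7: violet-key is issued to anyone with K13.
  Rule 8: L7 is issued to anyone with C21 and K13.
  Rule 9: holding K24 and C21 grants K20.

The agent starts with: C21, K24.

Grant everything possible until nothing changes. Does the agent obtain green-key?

No

green-key would need L6 and violet-key (Rule 2), but violet-key is never granted.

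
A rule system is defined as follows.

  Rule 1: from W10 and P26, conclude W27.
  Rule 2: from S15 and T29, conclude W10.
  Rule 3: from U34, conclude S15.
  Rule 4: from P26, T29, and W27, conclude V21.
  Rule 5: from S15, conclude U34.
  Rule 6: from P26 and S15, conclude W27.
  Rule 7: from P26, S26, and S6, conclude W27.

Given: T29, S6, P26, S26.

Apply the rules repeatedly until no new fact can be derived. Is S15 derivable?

S15 would need U34 (Rule 3), but U34 is never established.

No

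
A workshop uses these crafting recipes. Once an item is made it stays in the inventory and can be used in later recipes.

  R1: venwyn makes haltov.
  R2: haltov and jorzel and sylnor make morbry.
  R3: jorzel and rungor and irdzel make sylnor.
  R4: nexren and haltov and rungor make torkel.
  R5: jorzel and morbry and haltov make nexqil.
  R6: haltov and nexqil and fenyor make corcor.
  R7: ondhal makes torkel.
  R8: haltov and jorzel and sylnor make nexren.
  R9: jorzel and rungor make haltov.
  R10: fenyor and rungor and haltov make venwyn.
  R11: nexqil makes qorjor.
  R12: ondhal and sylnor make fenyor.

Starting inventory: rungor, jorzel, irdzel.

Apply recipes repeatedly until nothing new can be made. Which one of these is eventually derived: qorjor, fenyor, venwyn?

qorjor

Using R9, jorzel and rungor make haltov.
Using R3, jorzel, rungor, and irdzel make sylnor.
haltov and jorzel and sylnor → morbry (R2).
jorzel and morbry and haltov → nexqil (R5).
Using R11, nexqil makes qorjor.
venwyn would need fenyor, rungor, and haltov (R10), but fenyor is never obtained. fenyor would need ondhal and sylnor (R12), but ondhal is never obtained.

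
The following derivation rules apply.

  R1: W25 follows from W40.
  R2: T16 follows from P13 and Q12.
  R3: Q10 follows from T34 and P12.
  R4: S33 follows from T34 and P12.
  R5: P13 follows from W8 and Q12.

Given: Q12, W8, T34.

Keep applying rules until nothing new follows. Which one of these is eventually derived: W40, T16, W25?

T16

W8 and Q12 hold, so P13 follows (R5).
From P13 and Q12, R2 gives T16.
W25 would need W40 (R1), but W40 is never established. No rule produces W40, and it is not given.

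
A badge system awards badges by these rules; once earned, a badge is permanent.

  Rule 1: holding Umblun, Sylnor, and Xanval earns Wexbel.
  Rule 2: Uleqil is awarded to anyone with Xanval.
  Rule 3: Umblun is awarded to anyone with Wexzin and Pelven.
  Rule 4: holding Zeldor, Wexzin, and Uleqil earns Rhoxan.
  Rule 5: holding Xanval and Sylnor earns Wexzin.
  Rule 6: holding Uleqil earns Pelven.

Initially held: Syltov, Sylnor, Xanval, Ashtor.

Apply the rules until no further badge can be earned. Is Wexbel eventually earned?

Yes

With Xanval, Uleqil is earned (Rule 2).
With Xanval and Sylnor, Wexzin is earned (Rule 5).
With Uleqil, Pelven is earned (Rule 6).
With Wexzin and Pelven, Umblun is earned (Rule 3).
With Umblun, Sylnor, and Xanval, Wexbel is earned (Rule 1).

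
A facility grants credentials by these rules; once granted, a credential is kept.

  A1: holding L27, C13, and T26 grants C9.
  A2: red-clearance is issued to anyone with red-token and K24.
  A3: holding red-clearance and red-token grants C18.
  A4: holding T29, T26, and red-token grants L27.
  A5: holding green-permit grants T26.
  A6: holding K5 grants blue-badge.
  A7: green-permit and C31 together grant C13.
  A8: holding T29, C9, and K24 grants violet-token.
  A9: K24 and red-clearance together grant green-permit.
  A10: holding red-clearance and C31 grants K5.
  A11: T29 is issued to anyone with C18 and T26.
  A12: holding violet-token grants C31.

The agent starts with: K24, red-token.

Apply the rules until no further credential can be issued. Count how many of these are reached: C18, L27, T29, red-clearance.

4

Holding red-token and K24 grants red-clearance (A2).
Holding K24 and red-clearance grants green-permit (A9).
Holding red-clearance and red-token grants C18 (A3).
Holding green-permit grants T26 (A5).
Holding C18 and T26 grants T29 (A11).
Holding T29, T26, and red-token grants L27 (A4).
C18: reached.
L27: reached.
T29: reached.
red-clearance: reached.
All 4 are reached.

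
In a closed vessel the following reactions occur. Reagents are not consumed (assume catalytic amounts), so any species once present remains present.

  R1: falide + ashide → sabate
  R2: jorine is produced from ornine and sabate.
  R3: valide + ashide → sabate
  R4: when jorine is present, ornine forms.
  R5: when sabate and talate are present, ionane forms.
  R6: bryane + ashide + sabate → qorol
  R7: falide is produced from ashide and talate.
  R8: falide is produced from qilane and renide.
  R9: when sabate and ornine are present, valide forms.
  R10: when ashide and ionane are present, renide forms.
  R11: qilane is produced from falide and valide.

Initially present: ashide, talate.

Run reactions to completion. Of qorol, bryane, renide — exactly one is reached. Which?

renide

ashide and talate present → falide forms (R7).
falide and ashide present → sabate forms (R1).
sabate and talate present → ionane forms (R5).
ashide and ionane present → renide forms (R10).
qorol would need bryane, ashide, and sabate (R6), but bryane never forms. No rule produces bryane, and it is not given.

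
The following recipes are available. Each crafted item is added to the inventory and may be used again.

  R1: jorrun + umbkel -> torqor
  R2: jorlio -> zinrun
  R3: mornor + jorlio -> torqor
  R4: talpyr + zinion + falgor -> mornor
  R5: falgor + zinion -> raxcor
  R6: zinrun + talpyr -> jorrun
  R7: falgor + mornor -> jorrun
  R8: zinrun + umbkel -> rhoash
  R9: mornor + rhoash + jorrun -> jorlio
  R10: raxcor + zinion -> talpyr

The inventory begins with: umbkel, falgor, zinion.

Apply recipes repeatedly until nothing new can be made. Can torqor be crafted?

Yes

falgor + zinion -> raxcor (R5).
raxcor + zinion -> talpyr (R10).
talpyr + zinion + falgor -> mornor (R4).
Using R7, falgor and mornor make jorrun.
jorrun + umbkel -> torqor (R1).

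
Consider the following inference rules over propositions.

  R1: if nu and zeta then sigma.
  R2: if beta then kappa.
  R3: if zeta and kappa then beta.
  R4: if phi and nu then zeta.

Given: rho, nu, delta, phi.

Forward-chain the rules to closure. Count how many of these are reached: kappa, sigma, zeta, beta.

phi and nu hold, so zeta follows (R4).
nu and zeta hold, so sigma follows (R1).
kappa would need beta (R2), but beta is never established.
sigma: reached.
zeta: reached.
beta would need zeta and kappa (R3), but kappa is never established.
Reached: sigma and zeta — 2 of the 4.

2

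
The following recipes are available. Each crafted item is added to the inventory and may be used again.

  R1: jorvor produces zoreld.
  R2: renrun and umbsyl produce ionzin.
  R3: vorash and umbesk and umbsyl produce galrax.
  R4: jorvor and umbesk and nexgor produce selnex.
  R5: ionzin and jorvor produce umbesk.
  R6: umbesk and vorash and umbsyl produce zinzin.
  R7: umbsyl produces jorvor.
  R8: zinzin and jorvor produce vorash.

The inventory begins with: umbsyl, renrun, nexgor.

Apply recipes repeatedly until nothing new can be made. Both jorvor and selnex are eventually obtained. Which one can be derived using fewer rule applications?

jorvor: umbsyl → jorvor (R7). [1 rule application]
selnex: umbsyl → jorvor (R7). renrun and umbsyl → ionzin (R2). Using R5, ionzin and jorvor make umbesk. Using R4, jorvor, umbesk, and nexgor make selnex. [4 rule applications]
jorvor needs fewer.

jorvor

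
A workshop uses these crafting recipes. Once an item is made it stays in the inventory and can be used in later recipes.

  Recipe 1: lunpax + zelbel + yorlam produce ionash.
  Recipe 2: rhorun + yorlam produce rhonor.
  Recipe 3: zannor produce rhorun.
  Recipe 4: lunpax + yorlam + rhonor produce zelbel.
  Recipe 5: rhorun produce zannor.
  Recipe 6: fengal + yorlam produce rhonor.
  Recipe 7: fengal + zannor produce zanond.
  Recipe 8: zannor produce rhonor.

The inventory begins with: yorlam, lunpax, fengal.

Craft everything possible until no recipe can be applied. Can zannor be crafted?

zannor would need rhorun (Recipe 5), but rhorun is never obtained.

No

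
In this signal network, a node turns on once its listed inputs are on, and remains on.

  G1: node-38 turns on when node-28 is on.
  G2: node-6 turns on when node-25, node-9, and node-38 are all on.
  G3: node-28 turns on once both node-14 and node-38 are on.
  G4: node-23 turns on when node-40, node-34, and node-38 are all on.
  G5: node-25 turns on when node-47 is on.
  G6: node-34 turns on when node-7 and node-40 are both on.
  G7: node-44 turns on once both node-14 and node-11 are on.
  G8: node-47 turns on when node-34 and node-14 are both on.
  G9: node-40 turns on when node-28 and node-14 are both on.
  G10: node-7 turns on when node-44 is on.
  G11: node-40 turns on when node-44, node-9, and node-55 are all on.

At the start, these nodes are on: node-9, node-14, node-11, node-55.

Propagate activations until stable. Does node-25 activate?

G7: node-14 and node-11 on → node-44 on.
G11: node-44, node-9, and node-55 on → node-40 on.
node-44 is on, so node-7 turns on (G10).
node-7 and node-40 are on, so node-34 turns on (G6).
node-34 and node-14 are on, so node-47 turns on (G8).
G5: node-47 on → node-25 on.

Yes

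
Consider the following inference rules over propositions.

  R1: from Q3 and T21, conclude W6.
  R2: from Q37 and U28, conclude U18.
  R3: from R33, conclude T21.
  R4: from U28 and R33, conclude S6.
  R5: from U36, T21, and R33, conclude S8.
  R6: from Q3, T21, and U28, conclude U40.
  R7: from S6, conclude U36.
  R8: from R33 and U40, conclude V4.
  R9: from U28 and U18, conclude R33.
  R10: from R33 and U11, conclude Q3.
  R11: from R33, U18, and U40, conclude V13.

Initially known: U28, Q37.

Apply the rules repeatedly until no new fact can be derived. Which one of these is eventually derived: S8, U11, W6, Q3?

Q37 and U28 hold, so U18 follows (R2).
From U28 and U18, R9 gives R33.
R33 holds, so T21 follows (R3).
U28 and R33 hold, so S6 follows (R4).
S6 holds, so U36 follows (R7).
U36, T21, and R33 hold, so S8 follows (R5).
No rule produces U11, and it is not given. Q3 would need R33 and U11 (R10), but U11 is never established. W6 would need Q3 and T21 (R1), but Q3 is never established.

S8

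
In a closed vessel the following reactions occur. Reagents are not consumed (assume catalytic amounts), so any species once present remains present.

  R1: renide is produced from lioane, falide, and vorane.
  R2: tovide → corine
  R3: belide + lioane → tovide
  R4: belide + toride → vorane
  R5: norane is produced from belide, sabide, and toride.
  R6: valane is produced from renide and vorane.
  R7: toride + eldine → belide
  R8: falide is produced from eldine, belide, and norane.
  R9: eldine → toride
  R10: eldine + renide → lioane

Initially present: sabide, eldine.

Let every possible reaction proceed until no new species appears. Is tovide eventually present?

tovide would need belide and lioane (R3), but lioane never forms.

No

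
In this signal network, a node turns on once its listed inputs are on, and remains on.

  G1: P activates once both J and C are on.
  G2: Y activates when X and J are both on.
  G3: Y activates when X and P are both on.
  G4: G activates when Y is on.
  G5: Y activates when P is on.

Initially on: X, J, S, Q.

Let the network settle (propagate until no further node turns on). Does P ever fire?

No

P would need J and C (G1), but C never turns on.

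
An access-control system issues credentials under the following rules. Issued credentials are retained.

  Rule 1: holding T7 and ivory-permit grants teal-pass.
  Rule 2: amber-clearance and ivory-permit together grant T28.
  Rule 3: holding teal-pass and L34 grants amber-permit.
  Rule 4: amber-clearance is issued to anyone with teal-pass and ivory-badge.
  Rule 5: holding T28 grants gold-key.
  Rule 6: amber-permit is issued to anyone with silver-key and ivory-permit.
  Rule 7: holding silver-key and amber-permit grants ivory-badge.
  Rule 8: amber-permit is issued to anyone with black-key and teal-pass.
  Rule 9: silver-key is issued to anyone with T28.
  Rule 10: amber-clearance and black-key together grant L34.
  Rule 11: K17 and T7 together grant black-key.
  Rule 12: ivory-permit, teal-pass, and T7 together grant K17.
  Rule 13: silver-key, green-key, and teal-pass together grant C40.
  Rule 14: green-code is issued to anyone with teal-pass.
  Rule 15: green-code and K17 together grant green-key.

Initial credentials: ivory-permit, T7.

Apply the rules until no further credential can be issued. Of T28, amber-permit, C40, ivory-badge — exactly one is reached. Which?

amber-permit

Holding T7 and ivory-permit grants teal-pass (Rule 1).
Holding ivory-permit, teal-pass, and T7 grants K17 (Rule 12).
Holding K17 and T7 grants black-key (Rule 11).
Holding black-key and teal-pass grants amber-permit (Rule 8).
ivory-badge would need silver-key and amber-permit (Rule 7), but silver-key is never granted. C40 would need silver-key, green-key, and teal-pass (Rule 13), but silver-key is never granted. T28 would need amber-clearance and ivory-permit (Rule 2), but amber-clearance is never granted.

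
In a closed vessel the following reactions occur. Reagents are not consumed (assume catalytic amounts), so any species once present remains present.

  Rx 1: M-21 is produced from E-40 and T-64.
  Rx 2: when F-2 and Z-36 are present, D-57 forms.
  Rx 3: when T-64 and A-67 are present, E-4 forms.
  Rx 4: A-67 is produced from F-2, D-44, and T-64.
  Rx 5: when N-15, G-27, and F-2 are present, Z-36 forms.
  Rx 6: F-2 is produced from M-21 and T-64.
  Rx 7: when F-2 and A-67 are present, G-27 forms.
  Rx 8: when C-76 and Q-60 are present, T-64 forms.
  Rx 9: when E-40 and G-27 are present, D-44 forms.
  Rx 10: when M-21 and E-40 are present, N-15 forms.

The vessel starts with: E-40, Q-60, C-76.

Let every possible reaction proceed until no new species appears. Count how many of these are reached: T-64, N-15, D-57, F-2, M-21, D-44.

C-76 and Q-60 present → T-64 forms (Rx 8).
E-40 and T-64 present → M-21 forms (Rx 1).
M-21 and T-64 present → F-2 forms (Rx 6).
M-21 and E-40 present → N-15 forms (Rx 10).
T-64: reached.
N-15: reached.
D-57 would need F-2 and Z-36 (Rx 2), but Z-36 never forms.
F-2: reached.
M-21: reached.
D-44 would need E-40 and G-27 (Rx 9), but G-27 never forms.
Reached: T-64, N-15, F-2, and M-21 — 4 of the 6.

4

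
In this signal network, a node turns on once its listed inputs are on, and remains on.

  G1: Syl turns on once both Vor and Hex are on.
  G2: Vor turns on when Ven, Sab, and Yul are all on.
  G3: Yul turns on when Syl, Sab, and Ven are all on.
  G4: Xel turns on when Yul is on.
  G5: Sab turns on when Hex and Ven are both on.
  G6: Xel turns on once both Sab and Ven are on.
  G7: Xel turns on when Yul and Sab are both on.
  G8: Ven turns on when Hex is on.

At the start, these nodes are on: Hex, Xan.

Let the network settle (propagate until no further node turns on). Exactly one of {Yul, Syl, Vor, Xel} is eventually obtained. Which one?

G8: Hex on → Ven on.
G5: Hex and Ven on → Sab on.
G6: Sab and Ven on → Xel on.
Vor would need Ven, Sab, and Yul (G2), but Yul never turns on. Yul would need Syl, Sab, and Ven (G3), but Syl never turns on. Syl would need Vor and Hex (G1), but Vor never turns on.

Xel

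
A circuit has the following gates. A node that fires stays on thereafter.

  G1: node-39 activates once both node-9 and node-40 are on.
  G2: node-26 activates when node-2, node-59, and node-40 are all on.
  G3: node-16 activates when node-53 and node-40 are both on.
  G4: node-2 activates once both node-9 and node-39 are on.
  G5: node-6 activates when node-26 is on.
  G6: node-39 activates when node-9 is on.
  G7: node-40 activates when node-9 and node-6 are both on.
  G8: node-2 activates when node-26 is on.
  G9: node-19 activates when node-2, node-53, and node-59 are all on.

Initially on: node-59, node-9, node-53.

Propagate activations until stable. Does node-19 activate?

G6: node-9 on → node-39 on.
node-9 and node-39 are on, so node-2 activates (G4).
G9: node-2, node-53, and node-59 on → node-19 on.

Yes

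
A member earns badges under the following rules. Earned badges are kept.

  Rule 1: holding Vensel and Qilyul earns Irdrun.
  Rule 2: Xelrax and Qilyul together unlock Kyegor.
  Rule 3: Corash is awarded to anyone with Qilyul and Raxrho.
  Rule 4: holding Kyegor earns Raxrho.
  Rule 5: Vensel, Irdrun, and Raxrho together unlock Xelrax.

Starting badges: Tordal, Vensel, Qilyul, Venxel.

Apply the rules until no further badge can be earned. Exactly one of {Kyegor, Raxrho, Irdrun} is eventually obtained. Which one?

Irdrun

With Vensel and Qilyul, Irdrun is earned (Rule 1).
Kyegor would need Xelrax and Qilyul (Rule 2), but Xelrax is never earned. Raxrho would need Kyegor (Rule 4), but Kyegor is never earned.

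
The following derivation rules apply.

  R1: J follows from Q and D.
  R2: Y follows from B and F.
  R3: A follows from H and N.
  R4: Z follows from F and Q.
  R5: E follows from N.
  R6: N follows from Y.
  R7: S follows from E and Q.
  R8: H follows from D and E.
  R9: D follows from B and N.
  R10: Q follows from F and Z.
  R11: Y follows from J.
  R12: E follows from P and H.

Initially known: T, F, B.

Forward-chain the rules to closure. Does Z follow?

No

Z would need F and Q (R4), but Q is never established.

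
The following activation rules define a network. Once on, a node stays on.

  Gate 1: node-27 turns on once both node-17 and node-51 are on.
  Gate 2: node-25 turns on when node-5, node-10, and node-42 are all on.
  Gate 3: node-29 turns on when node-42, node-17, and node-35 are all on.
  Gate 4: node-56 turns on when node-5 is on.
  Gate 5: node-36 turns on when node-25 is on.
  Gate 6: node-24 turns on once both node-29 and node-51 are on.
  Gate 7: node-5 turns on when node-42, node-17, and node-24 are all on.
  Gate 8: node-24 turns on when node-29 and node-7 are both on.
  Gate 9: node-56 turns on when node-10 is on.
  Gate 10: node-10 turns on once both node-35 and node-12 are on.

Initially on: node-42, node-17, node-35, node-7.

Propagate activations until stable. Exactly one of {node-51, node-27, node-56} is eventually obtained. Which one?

node-42, node-17, and node-35 are on, so node-29 turns on (Gate 3).
node-29 and node-7 are on, so node-24 turns on (Gate 8).
Gate 7: node-42, node-17, and node-24 on → node-5 on.
Gate 4: node-5 on → node-56 on.
node-27 would need node-17 and node-51 (Gate 1), but node-51 never turns on. No rule produces node-51, and it is not given.

node-56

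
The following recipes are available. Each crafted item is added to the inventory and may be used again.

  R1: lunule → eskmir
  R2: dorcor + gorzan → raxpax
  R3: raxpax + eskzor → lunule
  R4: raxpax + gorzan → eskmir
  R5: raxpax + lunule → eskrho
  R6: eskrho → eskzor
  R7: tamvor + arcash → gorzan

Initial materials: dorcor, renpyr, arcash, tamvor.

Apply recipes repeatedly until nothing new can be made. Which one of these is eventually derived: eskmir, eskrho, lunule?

tamvor + arcash → gorzan (R7).
Using R2, dorcor and gorzan make raxpax.
raxpax + gorzan → eskmir (R4).
lunule would need raxpax and eskzor (R3), but eskzor is never obtained. eskrho would need raxpax and lunule (R5), but lunule is never obtained.

eskmir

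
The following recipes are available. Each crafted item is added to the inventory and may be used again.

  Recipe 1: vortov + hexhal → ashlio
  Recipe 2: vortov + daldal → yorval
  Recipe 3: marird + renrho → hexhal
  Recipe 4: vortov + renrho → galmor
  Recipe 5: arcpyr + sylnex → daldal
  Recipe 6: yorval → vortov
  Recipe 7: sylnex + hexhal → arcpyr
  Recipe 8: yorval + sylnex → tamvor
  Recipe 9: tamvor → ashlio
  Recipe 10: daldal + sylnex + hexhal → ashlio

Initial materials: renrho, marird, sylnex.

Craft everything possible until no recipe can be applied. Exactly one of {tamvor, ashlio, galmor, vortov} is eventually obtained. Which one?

marird + renrho → hexhal (Recipe 3).
sylnex + hexhal → arcpyr (Recipe 7).
Using Recipe 5, arcpyr and sylnex make daldal.
daldal + sylnex + hexhal → ashlio (Recipe 10).
vortov would need yorval (Recipe 6), but yorval is never obtained. tamvor would need yorval and sylnex (Recipe 8), but yorval is never obtained. galmor would need vortov and renrho (Recipe 4), but vortov is never obtained.

ashlio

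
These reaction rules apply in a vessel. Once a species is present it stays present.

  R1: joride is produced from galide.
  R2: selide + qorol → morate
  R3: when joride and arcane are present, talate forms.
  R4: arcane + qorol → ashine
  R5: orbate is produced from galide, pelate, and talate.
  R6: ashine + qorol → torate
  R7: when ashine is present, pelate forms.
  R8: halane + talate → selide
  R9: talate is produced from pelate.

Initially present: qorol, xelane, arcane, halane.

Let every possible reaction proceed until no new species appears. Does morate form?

arcane and qorol present → ashine forms (R4).
ashine present → pelate forms (R7).
pelate present → talate forms (R9).
halane and talate present → selide forms (R8).
selide and qorol present → morate forms (R2).

Yes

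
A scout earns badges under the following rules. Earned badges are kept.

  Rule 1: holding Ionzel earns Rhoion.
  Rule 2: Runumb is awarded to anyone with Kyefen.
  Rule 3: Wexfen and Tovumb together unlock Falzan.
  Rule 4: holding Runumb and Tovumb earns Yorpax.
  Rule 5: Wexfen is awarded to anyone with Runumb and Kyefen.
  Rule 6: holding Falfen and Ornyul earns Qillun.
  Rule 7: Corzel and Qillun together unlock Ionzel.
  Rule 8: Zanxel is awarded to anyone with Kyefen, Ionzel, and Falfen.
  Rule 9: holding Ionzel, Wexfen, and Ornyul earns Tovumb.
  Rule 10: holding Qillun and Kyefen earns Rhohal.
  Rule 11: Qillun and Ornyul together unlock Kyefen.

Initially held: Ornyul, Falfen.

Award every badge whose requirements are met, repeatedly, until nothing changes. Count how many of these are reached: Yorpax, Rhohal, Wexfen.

With Falfen and Ornyul, Qillun is earned (Rule 6).
With Qillun and Ornyul, Kyefen is earned (Rule 11).
With Qillun and Kyefen, Rhohal is earned (Rule 10).
With Kyefen, Runumb is earned (Rule 2).
With Runumb and Kyefen, Wexfen is earned (Rule 5).
Yorpax would need Runumb and Tovumb (Rule 4), but Tovumb is never earned.
Rhohal: reached.
Wexfen: reached.
Reached: Rhohal and Wexfen — 2 of the 3.

2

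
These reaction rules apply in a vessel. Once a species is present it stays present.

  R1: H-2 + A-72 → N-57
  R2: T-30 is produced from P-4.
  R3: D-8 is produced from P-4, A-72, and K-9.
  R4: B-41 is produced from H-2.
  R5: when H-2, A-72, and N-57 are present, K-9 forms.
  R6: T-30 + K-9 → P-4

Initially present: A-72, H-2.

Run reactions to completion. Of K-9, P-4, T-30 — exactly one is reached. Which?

K-9

H-2 and A-72 present → N-57 forms (R1).
H-2, A-72, and N-57 present → K-9 forms (R5).
P-4 would need T-30 and K-9 (R6), but T-30 never forms. T-30 would need P-4 (R2), but P-4 never forms.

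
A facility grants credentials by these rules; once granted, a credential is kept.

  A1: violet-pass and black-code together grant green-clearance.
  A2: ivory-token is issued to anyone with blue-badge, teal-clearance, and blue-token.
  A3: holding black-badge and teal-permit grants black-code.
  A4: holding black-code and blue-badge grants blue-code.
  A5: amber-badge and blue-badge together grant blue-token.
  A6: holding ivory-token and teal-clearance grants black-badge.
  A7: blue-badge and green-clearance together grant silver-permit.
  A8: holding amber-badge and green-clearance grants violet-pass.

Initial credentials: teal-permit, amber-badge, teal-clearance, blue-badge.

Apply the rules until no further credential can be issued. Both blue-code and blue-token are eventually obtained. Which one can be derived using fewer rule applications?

blue-token: Holding amber-badge and blue-badge grants blue-token (A5). [1 rule application]
blue-code: Holding amber-badge and blue-badge grants blue-token (A5). Holding blue-badge, teal-clearance, and blue-token grants ivory-token (A2). Holding ivory-token and teal-clearance grants black-badge (A6). Holding black-badge and teal-permit grants black-code (A3). Holding black-code and blue-badge grants blue-code (A4). [5 rule applications]
blue-token needs fewer.

blue-token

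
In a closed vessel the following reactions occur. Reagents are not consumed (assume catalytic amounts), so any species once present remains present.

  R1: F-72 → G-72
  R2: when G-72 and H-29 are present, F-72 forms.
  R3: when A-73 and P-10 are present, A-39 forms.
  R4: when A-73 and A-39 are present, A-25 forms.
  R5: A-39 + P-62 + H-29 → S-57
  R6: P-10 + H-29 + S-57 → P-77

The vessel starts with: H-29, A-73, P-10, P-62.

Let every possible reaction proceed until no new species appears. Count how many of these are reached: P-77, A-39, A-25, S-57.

A-73 and P-10 present → A-39 forms (R3).
A-73 and A-39 present → A-25 forms (R4).
A-39, P-62, and H-29 present → S-57 forms (R5).
P-10, H-29, and S-57 present → P-77 forms (R6).
P-77: reached.
A-39: reached.
A-25: reached.
S-57: reached.
All 4 are reached.

4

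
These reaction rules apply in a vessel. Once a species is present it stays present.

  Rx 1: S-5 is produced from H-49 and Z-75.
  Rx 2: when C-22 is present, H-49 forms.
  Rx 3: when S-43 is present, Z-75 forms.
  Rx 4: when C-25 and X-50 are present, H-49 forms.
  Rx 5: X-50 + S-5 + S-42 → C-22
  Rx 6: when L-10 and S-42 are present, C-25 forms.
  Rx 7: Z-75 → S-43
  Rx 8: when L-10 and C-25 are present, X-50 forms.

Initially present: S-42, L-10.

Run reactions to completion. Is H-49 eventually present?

L-10 and S-42 present → C-25 forms (Rx 6).
L-10 and C-25 present → X-50 forms (Rx 8).
C-25 and X-50 present → H-49 forms (Rx 4).

Yes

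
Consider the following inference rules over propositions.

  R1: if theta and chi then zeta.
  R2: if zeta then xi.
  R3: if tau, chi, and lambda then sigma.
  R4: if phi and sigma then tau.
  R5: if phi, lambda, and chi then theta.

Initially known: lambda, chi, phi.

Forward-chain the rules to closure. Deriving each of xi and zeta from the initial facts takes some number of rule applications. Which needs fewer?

zeta: phi, lambda, and chi hold, so theta follows (R5). theta and chi hold, so zeta follows (R1). [2 rule applications]
xi: From phi, lambda, and chi, R5 gives theta. From theta and chi, R1 gives zeta. From zeta, R2 gives xi. [3 rule applications]
zeta needs fewer.

zeta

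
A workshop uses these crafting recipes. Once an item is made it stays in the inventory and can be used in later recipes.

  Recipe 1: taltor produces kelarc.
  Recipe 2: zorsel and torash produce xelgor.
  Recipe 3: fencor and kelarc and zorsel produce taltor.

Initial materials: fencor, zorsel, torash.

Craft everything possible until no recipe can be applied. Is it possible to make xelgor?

Yes

Using Recipe 2, zorsel and torash make xelgor.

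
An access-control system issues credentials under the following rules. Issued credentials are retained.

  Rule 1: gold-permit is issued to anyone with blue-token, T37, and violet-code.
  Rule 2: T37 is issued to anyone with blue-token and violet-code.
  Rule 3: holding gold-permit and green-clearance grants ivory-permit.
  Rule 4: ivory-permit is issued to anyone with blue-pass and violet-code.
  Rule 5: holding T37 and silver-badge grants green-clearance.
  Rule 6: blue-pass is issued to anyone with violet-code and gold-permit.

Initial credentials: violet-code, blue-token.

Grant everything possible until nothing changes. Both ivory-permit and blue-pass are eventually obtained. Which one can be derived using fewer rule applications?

blue-pass: Holding blue-token and violet-code grants T37 (Rule 2). Holding blue-token, T37, and violet-code grants gold-permit (Rule 1). Holding violet-code and gold-permit grants blue-pass (Rule 6). [3 rule applications]
ivory-permit: Holding blue-token and violet-code grants T37 (Rule 2). Holding blue-token, T37, and violet-code grants gold-permit (Rule 1). Holding violet-code and gold-permit grants blue-pass (Rule 6). Holding blue-pass and violet-code grants ivory-permit (Rule 4). [4 rule applications]
blue-pass needs fewer.

blue-pass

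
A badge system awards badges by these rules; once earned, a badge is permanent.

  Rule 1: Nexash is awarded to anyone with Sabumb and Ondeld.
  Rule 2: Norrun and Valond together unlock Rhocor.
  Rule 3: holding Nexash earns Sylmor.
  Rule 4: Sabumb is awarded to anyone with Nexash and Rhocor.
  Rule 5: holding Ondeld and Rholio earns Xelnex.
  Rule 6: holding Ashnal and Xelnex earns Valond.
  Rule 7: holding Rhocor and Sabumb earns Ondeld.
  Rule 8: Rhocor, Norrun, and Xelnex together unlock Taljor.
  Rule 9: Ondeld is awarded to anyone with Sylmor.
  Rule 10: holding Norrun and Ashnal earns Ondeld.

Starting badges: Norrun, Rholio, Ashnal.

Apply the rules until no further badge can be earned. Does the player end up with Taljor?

With Norrun and Ashnal, Ondeld is earned (Rule 10).
With Ondeld and Rholio, Xelnex is earned (Rule 5).
With Ashnal and Xelnex, Valond is earned (Rule 6).
With Norrun and Valond, Rhocor is earned (Rule 2).
With Rhocor, Norrun, and Xelnex, Taljor is earned (Rule 8).

Yes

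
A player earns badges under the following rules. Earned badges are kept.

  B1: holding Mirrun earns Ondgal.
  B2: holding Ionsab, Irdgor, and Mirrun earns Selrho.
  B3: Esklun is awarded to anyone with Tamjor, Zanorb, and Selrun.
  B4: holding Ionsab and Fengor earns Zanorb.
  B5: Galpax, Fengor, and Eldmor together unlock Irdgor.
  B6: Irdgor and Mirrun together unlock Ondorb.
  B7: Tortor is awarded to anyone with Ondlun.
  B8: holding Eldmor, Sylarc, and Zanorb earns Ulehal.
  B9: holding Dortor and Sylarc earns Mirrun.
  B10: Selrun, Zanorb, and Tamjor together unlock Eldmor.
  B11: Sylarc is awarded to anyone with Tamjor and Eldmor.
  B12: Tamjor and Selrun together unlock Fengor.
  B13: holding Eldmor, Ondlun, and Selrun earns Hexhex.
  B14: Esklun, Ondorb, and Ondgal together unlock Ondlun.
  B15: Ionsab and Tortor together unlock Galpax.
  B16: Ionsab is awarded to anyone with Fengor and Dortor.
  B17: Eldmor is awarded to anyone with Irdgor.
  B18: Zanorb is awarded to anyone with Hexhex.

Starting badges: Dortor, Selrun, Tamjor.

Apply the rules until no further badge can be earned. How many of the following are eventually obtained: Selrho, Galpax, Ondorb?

Selrho would need Ionsab, Irdgor, and Mirrun (B2), but Irdgor is never earned.
Galpax would need Ionsab and Tortor (B15), but Tortor is never earned.
Ondorb would need Irdgor and Mirrun (B6), but Irdgor is never earned.
None of the 3 are reached.

0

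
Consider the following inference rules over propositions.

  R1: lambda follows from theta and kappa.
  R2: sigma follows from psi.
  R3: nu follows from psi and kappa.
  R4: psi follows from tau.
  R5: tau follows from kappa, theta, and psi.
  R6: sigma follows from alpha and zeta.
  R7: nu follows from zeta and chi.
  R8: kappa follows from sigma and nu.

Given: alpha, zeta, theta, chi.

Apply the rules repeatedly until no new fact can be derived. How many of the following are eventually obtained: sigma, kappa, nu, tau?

From alpha and zeta, R6 gives sigma.
zeta and chi hold, so nu follows (R7).
sigma and nu hold, so kappa follows (R8).
sigma: reached.
kappa: reached.
nu: reached.
tau would need kappa, theta, and psi (R5), but psi is never established.
Reached: sigma, kappa, and nu — 3 of the 4.

3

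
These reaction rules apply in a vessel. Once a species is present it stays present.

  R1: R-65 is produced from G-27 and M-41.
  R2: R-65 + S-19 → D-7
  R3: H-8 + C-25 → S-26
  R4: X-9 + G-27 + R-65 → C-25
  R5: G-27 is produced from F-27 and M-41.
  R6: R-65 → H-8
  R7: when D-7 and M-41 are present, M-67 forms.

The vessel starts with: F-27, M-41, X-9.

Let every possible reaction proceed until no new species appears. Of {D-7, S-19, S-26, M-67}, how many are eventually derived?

1

F-27 and M-41 present → G-27 forms (R5).
G-27 and M-41 present → R-65 forms (R1).
X-9, G-27, and R-65 present → C-25 forms (R4).
R-65 present → H-8 forms (R6).
H-8 and C-25 present → S-26 forms (R3).
D-7 would need R-65 and S-19 (R2), but S-19 never forms.
No rule produces S-19, and it is not given.
S-26: reached.
M-67 would need D-7 and M-41 (R7), but D-7 never forms.
Reached: S-26 — 1 of the 4.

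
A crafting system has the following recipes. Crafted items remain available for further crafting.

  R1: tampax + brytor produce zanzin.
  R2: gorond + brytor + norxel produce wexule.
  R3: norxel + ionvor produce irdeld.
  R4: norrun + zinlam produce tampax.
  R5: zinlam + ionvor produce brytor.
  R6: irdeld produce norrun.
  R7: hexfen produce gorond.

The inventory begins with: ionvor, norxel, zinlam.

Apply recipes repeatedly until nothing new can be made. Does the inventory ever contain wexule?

No

wexule would need gorond, brytor, and norxel (R2), but gorond is never obtained.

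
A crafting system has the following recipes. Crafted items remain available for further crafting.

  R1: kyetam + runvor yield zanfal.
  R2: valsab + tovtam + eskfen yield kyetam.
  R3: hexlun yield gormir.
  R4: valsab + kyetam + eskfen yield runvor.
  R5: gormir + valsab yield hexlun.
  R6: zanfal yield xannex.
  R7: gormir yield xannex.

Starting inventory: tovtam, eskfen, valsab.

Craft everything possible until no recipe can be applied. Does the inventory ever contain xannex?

Yes

valsab + tovtam + eskfen → kyetam (R2).
valsab + kyetam + eskfen → runvor (R4).
Using R1, kyetam and runvor make zanfal.
Using R6, zanfal makes xannex.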